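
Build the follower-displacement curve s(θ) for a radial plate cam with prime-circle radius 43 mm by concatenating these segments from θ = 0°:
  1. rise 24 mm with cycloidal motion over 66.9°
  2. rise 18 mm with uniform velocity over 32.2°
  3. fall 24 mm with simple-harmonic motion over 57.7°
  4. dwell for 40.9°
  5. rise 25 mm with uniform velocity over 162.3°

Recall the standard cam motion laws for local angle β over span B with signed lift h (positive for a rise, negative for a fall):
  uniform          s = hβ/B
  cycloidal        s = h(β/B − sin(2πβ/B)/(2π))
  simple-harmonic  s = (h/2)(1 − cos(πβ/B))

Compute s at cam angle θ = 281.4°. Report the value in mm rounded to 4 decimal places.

seg 1 [0°–66.9°] cycloidal, h=24: full span → s += 24 → s = 24.0000
seg 2 [66.9°–99.1°] uniform, h=18: full span → s += 18 → s = 42.0000
seg 3 [99.1°–156.8°] simple-harmonic, h=-24: full span → s += -24 → s = 18.0000
seg 4 [156.8°–197.7°] dwell: s stays 18.0000
seg 5 [197.7°–360°] uniform, h=25: θ=281.4° here. β=83.7, B=162.3. 25·83.7/162.3 = 12.8928 → s = 30.8928

30.8928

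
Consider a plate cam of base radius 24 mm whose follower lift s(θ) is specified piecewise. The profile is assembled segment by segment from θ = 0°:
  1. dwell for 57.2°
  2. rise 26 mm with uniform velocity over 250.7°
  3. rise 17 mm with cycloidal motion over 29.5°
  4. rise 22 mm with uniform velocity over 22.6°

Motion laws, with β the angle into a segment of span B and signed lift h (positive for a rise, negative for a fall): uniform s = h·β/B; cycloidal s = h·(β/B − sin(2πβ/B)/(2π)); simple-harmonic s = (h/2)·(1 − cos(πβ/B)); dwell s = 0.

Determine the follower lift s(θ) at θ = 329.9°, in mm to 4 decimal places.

seg 1 [0°–57.2°] dwell: s stays 0.0000
seg 2 [57.2°–307.9°] uniform, h=26: full span → s += 26 → s = 26.0000
seg 3 [307.9°–337.4°] cycloidal, h=17: θ=329.9° here. β=22, B=29.5. 17·(0.7458 − sin(2π·0.7458)/(2π)) = 15.3826 → s = 41.3826

41.3826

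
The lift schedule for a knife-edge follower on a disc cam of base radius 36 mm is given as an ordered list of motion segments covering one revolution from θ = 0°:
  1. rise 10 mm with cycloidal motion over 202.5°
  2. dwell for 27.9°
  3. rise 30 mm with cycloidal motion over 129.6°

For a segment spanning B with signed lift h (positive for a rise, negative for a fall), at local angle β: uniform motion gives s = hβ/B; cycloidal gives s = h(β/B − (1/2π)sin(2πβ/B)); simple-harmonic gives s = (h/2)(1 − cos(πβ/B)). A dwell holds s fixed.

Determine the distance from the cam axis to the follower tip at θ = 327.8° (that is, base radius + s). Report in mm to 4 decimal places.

seg 1 [0°–202.5°] cycloidal, h=10: full span → s += 10 → s = 10.0000
seg 2 [202.5°–230.4°] dwell: s stays 10.0000
seg 3 [230.4°–360°] cycloidal, h=30: θ=327.8° here. β=97.4, B=129.6. 30·(0.7515 − sin(2π·0.7515)/(2π)) = 27.3207 → s = 37.3207
radial distance = base radius + s = 36 + 37.3207 = 73.3207

73.3207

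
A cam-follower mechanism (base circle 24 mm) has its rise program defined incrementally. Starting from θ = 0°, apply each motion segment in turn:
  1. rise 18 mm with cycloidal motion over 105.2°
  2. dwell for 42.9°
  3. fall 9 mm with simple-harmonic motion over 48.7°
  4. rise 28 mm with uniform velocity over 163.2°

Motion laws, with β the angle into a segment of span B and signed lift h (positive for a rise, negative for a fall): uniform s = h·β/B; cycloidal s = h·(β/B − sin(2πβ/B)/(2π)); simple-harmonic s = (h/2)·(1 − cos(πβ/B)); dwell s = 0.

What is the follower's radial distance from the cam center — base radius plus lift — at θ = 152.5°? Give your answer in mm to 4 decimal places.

seg 1 [0°–105.2°] cycloidal, h=18: full span → s += 18 → s = 18.0000
seg 2 [105.2°–148.1°] dwell: s stays 18.0000
seg 3 [148.1°–196.8°] simple-harmonic, h=-9: θ=152.5° here. β=4.4, B=48.7. -9/2·(1 − cos(π·0.0903)) = -0.1801 → s = 17.8199
radial distance = base radius + s = 24 + 17.8199 = 41.8199

41.8199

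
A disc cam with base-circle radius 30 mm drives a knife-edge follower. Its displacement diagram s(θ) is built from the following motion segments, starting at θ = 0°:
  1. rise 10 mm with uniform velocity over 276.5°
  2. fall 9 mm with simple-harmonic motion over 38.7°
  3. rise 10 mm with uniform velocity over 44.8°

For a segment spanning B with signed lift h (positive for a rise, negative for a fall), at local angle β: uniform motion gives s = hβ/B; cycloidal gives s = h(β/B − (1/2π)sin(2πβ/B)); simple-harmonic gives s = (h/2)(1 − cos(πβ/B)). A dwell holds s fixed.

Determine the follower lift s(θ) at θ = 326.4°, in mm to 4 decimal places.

seg 1 [0°–276.5°] uniform, h=10: full span → s += 10 → s = 10.0000
seg 2 [276.5°–315.2°] simple-harmonic, h=-9: full span → s += -9 → s = 1.0000
seg 3 [315.2°–360°] uniform, h=10: θ=326.4° here. β=11.2, B=44.8. 10·11.2/44.8 = 2.5000 → s = 3.5000

3.5000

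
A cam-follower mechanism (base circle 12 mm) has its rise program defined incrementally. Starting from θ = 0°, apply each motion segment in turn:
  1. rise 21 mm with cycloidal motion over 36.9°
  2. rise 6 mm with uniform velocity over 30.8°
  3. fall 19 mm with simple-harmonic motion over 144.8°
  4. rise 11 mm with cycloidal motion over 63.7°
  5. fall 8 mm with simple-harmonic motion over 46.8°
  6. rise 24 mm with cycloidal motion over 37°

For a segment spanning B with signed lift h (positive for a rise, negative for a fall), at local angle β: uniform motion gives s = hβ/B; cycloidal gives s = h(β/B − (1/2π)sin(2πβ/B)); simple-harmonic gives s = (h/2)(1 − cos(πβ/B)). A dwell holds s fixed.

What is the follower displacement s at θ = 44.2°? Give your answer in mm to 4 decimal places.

seg 1 [0°–36.9°] cycloidal, h=21: full span → s += 21 → s = 21.0000
seg 2 [36.9°–67.7°] uniform, h=6: θ=44.2° here. β=7.3, B=30.8. 6·7.3/30.8 = 1.4221 → s = 22.4221

22.4221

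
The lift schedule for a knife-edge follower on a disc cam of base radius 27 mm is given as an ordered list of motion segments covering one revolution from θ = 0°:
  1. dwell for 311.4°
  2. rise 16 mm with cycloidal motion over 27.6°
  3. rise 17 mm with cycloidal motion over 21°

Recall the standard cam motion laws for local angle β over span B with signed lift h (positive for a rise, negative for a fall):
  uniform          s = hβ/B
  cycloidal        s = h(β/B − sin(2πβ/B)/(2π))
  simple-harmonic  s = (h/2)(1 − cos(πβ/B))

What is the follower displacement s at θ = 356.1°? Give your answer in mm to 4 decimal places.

seg 1 [0°–311.4°] dwell: s stays 0.0000
seg 2 [311.4°–339°] cycloidal, h=16: full span → s += 16 → s = 16.0000
seg 3 [339°–360°] cycloidal, h=17: θ=356.1° here. β=17.1, B=21. 17·(0.8143 − sin(2π·0.8143)/(2π)) = 16.3308 → s = 32.3308

32.3308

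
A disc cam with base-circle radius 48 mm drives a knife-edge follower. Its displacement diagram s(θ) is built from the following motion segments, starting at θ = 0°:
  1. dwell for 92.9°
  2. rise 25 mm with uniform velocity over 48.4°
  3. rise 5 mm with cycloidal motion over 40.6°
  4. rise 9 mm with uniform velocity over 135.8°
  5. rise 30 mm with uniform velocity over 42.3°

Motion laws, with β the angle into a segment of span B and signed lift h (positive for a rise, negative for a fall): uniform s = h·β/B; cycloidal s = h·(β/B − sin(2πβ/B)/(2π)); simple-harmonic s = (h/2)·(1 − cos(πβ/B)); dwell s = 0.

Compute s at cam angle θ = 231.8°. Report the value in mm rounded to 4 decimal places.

seg 1 [0°–92.9°] dwell: s stays 0.0000
seg 2 [92.9°–141.3°] uniform, h=25: full span → s += 25 → s = 25.0000
seg 3 [141.3°–181.9°] cycloidal, h=5: full span → s += 5 → s = 30.0000
seg 4 [181.9°–317.7°] uniform, h=9: θ=231.8° here. β=49.9, B=135.8. 9·49.9/135.8 = 3.3071 → s = 33.3071

33.3071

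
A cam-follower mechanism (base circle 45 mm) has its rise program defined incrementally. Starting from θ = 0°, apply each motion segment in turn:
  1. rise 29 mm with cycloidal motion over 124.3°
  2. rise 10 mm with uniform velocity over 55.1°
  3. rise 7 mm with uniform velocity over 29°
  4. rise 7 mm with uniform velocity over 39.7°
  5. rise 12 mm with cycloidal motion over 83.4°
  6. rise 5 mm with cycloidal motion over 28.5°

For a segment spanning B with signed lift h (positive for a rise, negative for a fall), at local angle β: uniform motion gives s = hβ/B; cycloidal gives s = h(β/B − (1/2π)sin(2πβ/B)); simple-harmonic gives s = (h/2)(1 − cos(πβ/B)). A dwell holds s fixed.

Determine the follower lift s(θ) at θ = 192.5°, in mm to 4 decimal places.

seg 1 [0°–124.3°] cycloidal, h=29: full span → s += 29 → s = 29.0000
seg 2 [124.3°–179.4°] uniform, h=10: full span → s += 10 → s = 39.0000
seg 3 [179.4°–208.4°] uniform, h=7: θ=192.5° here. β=13.1, B=29. 7·13.1/29 = 3.1621 → s = 42.1621

42.1621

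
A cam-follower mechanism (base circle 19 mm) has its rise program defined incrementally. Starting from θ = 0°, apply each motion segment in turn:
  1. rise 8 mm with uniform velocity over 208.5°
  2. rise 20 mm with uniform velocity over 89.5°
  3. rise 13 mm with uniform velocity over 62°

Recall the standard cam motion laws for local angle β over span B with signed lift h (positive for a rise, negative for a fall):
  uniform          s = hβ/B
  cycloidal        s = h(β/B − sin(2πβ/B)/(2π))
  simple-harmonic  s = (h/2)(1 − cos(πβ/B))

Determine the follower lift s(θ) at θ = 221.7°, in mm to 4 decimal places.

seg 1 [0°–208.5°] uniform, h=8: full span → s += 8 → s = 8.0000
seg 2 [208.5°–298°] uniform, h=20: θ=221.7° here. β=13.2, B=89.5. 20·13.2/89.5 = 2.9497 → s = 10.9497

10.9497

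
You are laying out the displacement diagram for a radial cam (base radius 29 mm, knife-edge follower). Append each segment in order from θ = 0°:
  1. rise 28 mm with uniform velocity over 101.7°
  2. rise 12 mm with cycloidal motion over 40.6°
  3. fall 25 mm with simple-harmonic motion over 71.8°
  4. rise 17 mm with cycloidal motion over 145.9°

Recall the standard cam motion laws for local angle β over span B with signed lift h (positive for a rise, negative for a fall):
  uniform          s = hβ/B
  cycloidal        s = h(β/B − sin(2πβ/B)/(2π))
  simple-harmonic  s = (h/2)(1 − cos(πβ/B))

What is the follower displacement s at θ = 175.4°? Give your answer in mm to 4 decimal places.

seg 1 [0°–101.7°] uniform, h=28: full span → s += 28 → s = 28.0000
seg 2 [101.7°–142.3°] cycloidal, h=12: full span → s += 12 → s = 40.0000
seg 3 [142.3°–214.1°] simple-harmonic, h=-25: θ=175.4° here. β=33.1, B=71.8. -25/2·(1 − cos(π·0.4610)) = -10.9724 → s = 29.0276

29.0276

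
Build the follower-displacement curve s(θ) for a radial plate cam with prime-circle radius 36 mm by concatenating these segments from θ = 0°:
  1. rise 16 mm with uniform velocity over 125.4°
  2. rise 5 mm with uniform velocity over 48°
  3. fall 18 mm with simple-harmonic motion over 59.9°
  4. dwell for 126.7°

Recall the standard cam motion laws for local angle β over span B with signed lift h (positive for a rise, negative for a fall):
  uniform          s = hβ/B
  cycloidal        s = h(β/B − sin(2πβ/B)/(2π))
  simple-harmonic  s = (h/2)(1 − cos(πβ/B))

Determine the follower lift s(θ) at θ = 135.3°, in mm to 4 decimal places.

seg 1 [0°–125.4°] uniform, h=16: full span → s += 16 → s = 16.0000
seg 2 [125.4°–173.4°] uniform, h=5: θ=135.3° here. β=9.9, B=48. 5·9.9/48 = 1.0313 → s = 17.0312

17.0312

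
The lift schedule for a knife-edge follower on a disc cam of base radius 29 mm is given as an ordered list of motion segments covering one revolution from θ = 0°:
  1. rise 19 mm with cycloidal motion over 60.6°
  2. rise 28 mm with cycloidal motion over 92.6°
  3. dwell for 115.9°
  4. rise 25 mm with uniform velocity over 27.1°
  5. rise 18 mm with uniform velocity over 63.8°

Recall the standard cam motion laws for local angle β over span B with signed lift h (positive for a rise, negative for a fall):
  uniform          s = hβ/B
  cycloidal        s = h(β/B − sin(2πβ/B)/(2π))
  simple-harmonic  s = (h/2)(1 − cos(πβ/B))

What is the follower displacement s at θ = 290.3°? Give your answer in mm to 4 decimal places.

seg 1 [0°–60.6°] cycloidal, h=19: full span → s += 19 → s = 19.0000
seg 2 [60.6°–153.2°] cycloidal, h=28: full span → s += 28 → s = 47.0000
seg 3 [153.2°–269.1°] dwell: s stays 47.0000
seg 4 [269.1°–296.2°] uniform, h=25: θ=290.3° here. β=21.2, B=27.1. 25·21.2/27.1 = 19.5572 → s = 66.5572

66.5572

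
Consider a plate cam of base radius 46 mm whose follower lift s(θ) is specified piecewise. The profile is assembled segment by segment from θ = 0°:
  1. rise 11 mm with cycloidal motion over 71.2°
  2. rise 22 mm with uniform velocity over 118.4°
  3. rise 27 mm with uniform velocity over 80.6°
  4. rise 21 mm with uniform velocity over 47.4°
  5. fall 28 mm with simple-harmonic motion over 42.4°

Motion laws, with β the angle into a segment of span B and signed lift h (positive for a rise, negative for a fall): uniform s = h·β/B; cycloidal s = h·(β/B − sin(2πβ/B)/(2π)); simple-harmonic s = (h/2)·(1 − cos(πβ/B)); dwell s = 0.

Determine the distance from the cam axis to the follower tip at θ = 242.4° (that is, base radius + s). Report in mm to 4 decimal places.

seg 1 [0°–71.2°] cycloidal, h=11: full span → s += 11 → s = 11.0000
seg 2 [71.2°–189.6°] uniform, h=22: full span → s += 22 → s = 33.0000
seg 3 [189.6°–270.2°] uniform, h=27: θ=242.4° here. β=52.8, B=80.6. 27·52.8/80.6 = 17.6873 → s = 50.6873
radial distance = base radius + s = 46 + 50.6873 = 96.6873

96.6873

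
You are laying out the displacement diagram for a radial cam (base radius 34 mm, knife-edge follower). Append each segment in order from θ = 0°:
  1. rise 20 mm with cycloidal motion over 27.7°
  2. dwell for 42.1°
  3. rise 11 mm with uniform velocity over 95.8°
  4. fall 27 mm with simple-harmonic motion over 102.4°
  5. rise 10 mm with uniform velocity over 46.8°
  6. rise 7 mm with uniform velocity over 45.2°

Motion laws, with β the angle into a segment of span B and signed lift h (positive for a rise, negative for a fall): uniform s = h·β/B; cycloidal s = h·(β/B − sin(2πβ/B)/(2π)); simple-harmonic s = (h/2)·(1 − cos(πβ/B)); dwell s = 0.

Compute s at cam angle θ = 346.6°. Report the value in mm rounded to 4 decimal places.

seg 1 [0°–27.7°] cycloidal, h=20: full span → s += 20 → s = 20.0000
seg 2 [27.7°–69.8°] dwell: s stays 20.0000
seg 3 [69.8°–165.6°] uniform, h=11: full span → s += 11 → s = 31.0000
seg 4 [165.6°–268°] simple-harmonic, h=-27: full span → s += -27 → s = 4.0000
seg 5 [268°–314.8°] uniform, h=10: full span → s += 10 → s = 14.0000
seg 6 [314.8°–360°] uniform, h=7: θ=346.6° here. β=31.8, B=45.2. 7·31.8/45.2 = 4.9248 → s = 18.9248

18.9248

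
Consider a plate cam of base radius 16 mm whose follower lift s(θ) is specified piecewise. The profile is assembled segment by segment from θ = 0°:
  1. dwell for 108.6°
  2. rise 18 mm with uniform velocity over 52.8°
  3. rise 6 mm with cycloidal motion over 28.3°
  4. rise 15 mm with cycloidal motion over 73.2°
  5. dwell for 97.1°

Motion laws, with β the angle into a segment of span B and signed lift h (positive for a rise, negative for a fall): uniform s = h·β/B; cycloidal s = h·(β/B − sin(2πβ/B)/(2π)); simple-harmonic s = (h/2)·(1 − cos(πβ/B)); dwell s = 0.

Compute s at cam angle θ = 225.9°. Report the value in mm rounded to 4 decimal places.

seg 1 [0°–108.6°] dwell: s stays 0.0000
seg 2 [108.6°–161.4°] uniform, h=18: full span → s += 18 → s = 18.0000
seg 3 [161.4°–189.7°] cycloidal, h=6: full span → s += 6 → s = 24.0000
seg 4 [189.7°–262.9°] cycloidal, h=15: θ=225.9° here. β=36.2, B=73.2. 15·(0.4945 − sin(2π·0.4945)/(2π)) = 7.3361 → s = 31.3361

31.3361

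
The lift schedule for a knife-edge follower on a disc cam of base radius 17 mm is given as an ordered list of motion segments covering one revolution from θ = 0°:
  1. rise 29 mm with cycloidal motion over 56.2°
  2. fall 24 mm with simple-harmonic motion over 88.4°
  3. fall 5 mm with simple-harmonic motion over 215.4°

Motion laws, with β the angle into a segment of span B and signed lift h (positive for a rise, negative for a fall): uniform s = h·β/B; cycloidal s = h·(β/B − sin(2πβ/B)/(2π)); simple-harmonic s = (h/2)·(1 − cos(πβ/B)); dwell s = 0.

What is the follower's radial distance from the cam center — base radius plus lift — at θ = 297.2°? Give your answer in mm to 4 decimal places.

seg 1 [0°–56.2°] cycloidal, h=29: full span → s += 29 → s = 29.0000
seg 2 [56.2°–144.6°] simple-harmonic, h=-24: full span → s += -24 → s = 5.0000
seg 3 [144.6°–360°] simple-harmonic, h=-5: θ=297.2° here. β=152.6, B=215.4. -5/2·(1 − cos(π·0.7084)) = -4.0226 → s = 0.9774
radial distance = base radius + s = 17 + 0.9774 = 17.9774

17.9774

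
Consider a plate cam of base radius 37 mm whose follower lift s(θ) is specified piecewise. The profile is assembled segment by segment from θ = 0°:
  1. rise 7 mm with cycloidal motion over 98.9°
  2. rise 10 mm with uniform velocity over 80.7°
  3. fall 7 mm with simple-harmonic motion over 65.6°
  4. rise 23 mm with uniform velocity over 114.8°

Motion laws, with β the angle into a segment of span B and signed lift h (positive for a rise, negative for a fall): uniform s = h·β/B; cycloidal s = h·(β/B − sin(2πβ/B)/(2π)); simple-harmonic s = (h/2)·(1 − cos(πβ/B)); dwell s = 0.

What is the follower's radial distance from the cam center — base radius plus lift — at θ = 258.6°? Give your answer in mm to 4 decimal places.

seg 1 [0°–98.9°] cycloidal, h=7: full span → s += 7 → s = 7.0000
seg 2 [98.9°–179.6°] uniform, h=10: full span → s += 10 → s = 17.0000
seg 3 [179.6°–245.2°] simple-harmonic, h=-7: full span → s += -7 → s = 10.0000
seg 4 [245.2°–360°] uniform, h=23: θ=258.6° here. β=13.4, B=114.8. 23·13.4/114.8 = 2.6847 → s = 12.6847
radial distance = base radius + s = 37 + 12.6847 = 49.6847

49.6847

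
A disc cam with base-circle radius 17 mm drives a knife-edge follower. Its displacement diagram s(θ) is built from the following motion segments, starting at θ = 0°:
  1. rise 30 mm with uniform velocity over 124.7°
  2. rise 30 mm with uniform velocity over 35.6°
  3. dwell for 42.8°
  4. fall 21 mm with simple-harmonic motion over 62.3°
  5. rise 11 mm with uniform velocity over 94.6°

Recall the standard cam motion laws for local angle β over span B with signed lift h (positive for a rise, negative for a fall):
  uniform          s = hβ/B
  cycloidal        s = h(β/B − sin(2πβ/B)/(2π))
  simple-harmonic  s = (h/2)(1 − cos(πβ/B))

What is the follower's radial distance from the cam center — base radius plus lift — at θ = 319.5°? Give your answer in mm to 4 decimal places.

seg 1 [0°–124.7°] uniform, h=30: full span → s += 30 → s = 30.0000
seg 2 [124.7°–160.3°] uniform, h=30: full span → s += 30 → s = 60.0000
seg 3 [160.3°–203.1°] dwell: s stays 60.0000
seg 4 [203.1°–265.4°] simple-harmonic, h=-21: full span → s += -21 → s = 39.0000
seg 5 [265.4°–360°] uniform, h=11: θ=319.5° here. β=54.1, B=94.6. 11·54.1/94.6 = 6.2907 → s = 45.2907
radial distance = base radius + s = 17 + 45.2907 = 62.2907

62.2907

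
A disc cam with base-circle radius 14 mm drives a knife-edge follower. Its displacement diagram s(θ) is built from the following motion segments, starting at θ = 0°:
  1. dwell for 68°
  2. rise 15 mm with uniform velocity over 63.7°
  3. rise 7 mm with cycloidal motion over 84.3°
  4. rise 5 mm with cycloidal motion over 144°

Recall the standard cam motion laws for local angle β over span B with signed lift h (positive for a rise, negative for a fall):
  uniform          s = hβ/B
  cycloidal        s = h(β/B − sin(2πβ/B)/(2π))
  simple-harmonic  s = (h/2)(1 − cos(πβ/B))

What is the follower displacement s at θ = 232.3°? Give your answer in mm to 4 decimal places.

seg 1 [0°–68°] dwell: s stays 0.0000
seg 2 [68°–131.7°] uniform, h=15: full span → s += 15 → s = 15.0000
seg 3 [131.7°–216°] cycloidal, h=7: full span → s += 7 → s = 22.0000
seg 4 [216°–360°] cycloidal, h=5: θ=232.3° here. β=16.3, B=144. 5·(0.1132 − sin(2π·0.1132)/(2π)) = 0.0465 → s = 22.0465

22.0465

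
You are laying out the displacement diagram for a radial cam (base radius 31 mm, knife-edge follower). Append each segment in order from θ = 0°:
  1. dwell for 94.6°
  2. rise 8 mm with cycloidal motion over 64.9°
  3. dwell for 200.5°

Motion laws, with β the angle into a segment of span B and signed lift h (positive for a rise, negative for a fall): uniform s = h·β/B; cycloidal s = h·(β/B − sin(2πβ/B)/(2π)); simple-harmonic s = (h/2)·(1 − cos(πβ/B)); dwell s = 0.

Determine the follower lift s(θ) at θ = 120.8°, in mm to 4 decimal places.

seg 1 [0°–94.6°] dwell: s stays 0.0000
seg 2 [94.6°–159.5°] cycloidal, h=8: θ=120.8° here. β=26.2, B=64.9. 8·(0.4037 − sin(2π·0.4037)/(2π)) = 2.5053 → s = 2.5053

2.5053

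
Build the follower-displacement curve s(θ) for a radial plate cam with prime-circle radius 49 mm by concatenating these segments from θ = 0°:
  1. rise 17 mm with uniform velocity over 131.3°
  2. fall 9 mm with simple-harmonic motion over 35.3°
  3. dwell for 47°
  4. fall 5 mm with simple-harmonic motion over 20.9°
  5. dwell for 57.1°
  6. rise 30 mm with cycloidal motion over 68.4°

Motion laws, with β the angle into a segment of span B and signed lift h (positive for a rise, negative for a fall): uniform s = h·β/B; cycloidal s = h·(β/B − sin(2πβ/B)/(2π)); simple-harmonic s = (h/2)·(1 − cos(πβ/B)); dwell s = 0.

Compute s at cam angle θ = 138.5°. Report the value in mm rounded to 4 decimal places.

seg 1 [0°–131.3°] uniform, h=17: full span → s += 17 → s = 17.0000
seg 2 [131.3°–166.6°] simple-harmonic, h=-9: θ=138.5° here. β=7.2, B=35.3. -9/2·(1 − cos(π·0.2040)) = -0.8927 → s = 16.1073

16.1073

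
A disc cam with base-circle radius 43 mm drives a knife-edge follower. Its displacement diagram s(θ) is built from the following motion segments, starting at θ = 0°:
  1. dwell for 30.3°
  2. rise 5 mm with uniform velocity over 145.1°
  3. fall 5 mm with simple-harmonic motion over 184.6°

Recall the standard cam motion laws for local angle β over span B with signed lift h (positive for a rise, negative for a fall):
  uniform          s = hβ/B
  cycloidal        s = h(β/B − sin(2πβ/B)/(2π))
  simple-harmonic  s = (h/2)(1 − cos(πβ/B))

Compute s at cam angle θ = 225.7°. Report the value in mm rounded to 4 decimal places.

seg 1 [0°–30.3°] dwell: s stays 0.0000
seg 2 [30.3°–175.4°] uniform, h=5: full span → s += 5 → s = 5.0000
seg 3 [175.4°–360°] simple-harmonic, h=-5: θ=225.7° here. β=50.3, B=184.6. -5/2·(1 − cos(π·0.2725)) = -0.8614 → s = 4.1386

4.1386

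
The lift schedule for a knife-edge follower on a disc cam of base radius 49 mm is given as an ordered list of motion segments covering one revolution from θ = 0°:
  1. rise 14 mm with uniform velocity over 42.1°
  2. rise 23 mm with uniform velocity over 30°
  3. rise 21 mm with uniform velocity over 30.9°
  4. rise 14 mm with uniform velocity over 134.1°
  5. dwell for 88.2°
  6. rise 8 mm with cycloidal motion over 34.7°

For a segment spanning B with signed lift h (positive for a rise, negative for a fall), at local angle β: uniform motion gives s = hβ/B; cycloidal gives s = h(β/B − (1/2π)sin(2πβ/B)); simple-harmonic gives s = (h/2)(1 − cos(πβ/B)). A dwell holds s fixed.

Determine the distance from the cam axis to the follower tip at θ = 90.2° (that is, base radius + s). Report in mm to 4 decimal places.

seg 1 [0°–42.1°] uniform, h=14: full span → s += 14 → s = 14.0000
seg 2 [42.1°–72.1°] uniform, h=23: full span → s += 23 → s = 37.0000
seg 3 [72.1°–103°] uniform, h=21: θ=90.2° here. β=18.1, B=30.9. 21·18.1/30.9 = 12.3010 → s = 49.3010
radial distance = base radius + s = 49 + 49.3010 = 98.3010

98.3010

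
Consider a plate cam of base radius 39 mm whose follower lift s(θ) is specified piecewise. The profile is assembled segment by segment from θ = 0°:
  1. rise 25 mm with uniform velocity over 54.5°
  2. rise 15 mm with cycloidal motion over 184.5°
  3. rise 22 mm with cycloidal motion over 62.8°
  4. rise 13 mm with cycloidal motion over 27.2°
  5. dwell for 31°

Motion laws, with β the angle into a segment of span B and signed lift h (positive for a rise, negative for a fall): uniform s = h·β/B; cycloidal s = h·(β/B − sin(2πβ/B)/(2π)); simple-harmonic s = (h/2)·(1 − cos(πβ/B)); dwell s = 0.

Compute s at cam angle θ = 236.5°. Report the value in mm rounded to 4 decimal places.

seg 1 [0°–54.5°] uniform, h=25: full span → s += 25 → s = 25.0000
seg 2 [54.5°–239°] cycloidal, h=15: θ=236.5° here. β=182, B=184.5. 15·(0.9864 − sin(2π·0.9864)/(2π)) = 14.9998 → s = 39.9998

39.9998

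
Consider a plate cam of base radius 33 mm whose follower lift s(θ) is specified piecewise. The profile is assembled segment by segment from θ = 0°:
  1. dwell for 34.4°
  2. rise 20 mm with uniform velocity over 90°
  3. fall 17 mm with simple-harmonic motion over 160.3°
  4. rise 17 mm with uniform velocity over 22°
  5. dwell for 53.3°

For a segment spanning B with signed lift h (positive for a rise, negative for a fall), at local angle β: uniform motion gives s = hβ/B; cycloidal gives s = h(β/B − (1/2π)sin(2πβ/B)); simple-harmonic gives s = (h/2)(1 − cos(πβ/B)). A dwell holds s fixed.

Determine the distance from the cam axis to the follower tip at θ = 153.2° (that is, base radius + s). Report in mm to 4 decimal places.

seg 1 [0°–34.4°] dwell: s stays 0.0000
seg 2 [34.4°–124.4°] uniform, h=20: full span → s += 20 → s = 20.0000
seg 3 [124.4°–284.7°] simple-harmonic, h=-17: θ=153.2° here. β=28.8, B=160.3. -17/2·(1 − cos(π·0.1797)) = -1.3184 → s = 18.6816
radial distance = base radius + s = 33 + 18.6816 = 51.6816

51.6816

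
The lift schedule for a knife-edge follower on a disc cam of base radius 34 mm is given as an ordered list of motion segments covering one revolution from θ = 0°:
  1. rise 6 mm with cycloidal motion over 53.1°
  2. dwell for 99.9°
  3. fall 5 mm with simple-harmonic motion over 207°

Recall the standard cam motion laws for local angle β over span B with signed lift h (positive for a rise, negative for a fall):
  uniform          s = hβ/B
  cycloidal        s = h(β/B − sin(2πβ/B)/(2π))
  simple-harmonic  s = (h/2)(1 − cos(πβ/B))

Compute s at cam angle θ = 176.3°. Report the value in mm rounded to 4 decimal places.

seg 1 [0°–53.1°] cycloidal, h=6: full span → s += 6 → s = 6.0000
seg 2 [53.1°–153°] dwell: s stays 6.0000
seg 3 [153°–360°] simple-harmonic, h=-5: θ=176.3° here. β=23.3, B=207. -5/2·(1 − cos(π·0.1126)) = -0.1547 → s = 5.8453

5.8453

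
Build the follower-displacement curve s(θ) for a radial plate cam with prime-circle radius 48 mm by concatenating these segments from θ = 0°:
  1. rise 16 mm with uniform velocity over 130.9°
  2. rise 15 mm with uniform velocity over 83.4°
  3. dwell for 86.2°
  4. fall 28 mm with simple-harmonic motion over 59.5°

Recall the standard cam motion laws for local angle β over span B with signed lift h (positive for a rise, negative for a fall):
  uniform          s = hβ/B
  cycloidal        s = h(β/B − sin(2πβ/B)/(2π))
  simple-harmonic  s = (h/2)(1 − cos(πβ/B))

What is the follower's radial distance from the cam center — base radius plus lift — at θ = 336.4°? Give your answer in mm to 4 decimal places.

seg 1 [0°–130.9°] uniform, h=16: full span → s += 16 → s = 16.0000
seg 2 [130.9°–214.3°] uniform, h=15: full span → s += 15 → s = 31.0000
seg 3 [214.3°–300.5°] dwell: s stays 31.0000
seg 4 [300.5°–360°] simple-harmonic, h=-28: θ=336.4° here. β=35.9, B=59.5. -28/2·(1 − cos(π·0.6034)) = -18.4666 → s = 12.5334
radial distance = base radius + s = 48 + 12.5334 = 60.5334

60.5334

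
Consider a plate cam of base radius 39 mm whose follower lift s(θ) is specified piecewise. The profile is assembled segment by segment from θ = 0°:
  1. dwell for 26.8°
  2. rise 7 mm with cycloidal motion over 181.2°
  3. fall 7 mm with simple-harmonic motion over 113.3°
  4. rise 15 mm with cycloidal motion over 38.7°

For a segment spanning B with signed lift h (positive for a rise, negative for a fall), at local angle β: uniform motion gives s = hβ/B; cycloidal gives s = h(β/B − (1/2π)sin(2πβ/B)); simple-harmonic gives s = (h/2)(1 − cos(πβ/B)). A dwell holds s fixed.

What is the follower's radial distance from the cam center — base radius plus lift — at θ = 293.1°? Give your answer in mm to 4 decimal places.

seg 1 [0°–26.8°] dwell: s stays 0.0000
seg 2 [26.8°–208°] cycloidal, h=7: full span → s += 7 → s = 7.0000
seg 3 [208°–321.3°] simple-harmonic, h=-7: θ=293.1° here. β=85.1, B=113.3. -7/2·(1 − cos(π·0.7511)) = -5.9834 → s = 1.0166
radial distance = base radius + s = 39 + 1.0166 = 40.0166

40.0166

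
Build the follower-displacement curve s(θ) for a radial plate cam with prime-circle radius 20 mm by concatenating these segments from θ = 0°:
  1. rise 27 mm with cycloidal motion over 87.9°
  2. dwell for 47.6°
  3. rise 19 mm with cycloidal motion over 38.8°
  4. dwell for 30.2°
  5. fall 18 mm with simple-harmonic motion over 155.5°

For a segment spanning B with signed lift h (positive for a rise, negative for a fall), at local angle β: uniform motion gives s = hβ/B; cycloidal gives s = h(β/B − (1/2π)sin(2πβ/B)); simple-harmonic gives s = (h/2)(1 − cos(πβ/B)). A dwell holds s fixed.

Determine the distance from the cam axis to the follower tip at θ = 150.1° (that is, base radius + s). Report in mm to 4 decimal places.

seg 1 [0°–87.9°] cycloidal, h=27: full span → s += 27 → s = 27.0000
seg 2 [87.9°–135.5°] dwell: s stays 27.0000
seg 3 [135.5°–174.3°] cycloidal, h=19: θ=150.1° here. β=14.6, B=38.8. 19·(0.3763 − sin(2π·0.3763)/(2π)) = 5.0286 → s = 32.0286
radial distance = base radius + s = 20 + 32.0286 = 52.0286

52.0286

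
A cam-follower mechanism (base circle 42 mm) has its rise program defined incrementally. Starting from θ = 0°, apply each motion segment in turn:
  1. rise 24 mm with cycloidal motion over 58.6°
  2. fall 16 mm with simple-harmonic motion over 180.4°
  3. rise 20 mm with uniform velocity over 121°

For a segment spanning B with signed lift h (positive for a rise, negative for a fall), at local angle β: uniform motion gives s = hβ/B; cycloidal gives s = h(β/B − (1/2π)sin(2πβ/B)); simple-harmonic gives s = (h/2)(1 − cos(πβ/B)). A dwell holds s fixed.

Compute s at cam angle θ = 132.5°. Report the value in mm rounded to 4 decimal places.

seg 1 [0°–58.6°] cycloidal, h=24: full span → s += 24 → s = 24.0000
seg 2 [58.6°–239°] simple-harmonic, h=-16: θ=132.5° here. β=73.9, B=180.4. -16/2·(1 − cos(π·0.4096)) = -5.7595 → s = 18.2405

18.2405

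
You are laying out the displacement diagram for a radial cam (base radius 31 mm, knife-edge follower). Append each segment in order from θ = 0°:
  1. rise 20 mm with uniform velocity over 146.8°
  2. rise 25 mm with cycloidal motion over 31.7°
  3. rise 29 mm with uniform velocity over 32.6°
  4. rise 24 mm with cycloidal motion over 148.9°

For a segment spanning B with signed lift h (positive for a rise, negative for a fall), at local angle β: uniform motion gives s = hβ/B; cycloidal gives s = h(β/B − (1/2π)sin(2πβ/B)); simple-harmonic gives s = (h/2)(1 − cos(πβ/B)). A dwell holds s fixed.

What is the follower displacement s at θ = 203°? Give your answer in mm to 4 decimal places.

seg 1 [0°–146.8°] uniform, h=20: full span → s += 20 → s = 20.0000
seg 2 [146.8°–178.5°] cycloidal, h=25: full span → s += 25 → s = 45.0000
seg 3 [178.5°–211.1°] uniform, h=29: θ=203° here. β=24.5, B=32.6. 29·24.5/32.6 = 21.7945 → s = 66.7945

66.7945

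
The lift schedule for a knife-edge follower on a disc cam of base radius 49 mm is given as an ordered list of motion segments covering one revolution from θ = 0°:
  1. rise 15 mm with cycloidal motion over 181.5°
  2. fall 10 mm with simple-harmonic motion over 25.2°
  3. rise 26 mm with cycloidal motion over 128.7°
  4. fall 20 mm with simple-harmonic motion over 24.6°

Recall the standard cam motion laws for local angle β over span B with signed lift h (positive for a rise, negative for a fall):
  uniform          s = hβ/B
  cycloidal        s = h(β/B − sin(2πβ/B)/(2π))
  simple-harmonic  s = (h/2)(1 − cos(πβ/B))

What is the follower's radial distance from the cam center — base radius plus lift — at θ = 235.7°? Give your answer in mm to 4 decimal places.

seg 1 [0°–181.5°] cycloidal, h=15: full span → s += 15 → s = 15.0000
seg 2 [181.5°–206.7°] simple-harmonic, h=-10: full span → s += -10 → s = 5.0000
seg 3 [206.7°–335.4°] cycloidal, h=26: θ=235.7° here. β=29, B=128.7. 26·(0.2253 − sin(2π·0.2253)/(2π)) = 1.7702 → s = 6.7702
radial distance = base radius + s = 49 + 6.7702 = 55.7702

55.7702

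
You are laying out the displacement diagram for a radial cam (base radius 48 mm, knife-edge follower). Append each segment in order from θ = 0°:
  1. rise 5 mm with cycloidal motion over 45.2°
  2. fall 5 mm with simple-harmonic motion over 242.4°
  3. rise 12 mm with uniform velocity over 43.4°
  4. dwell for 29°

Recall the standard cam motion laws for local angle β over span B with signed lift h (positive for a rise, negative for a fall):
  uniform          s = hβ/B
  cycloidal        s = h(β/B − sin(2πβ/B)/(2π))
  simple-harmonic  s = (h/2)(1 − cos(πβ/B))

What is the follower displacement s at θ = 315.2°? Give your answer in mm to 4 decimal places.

seg 1 [0°–45.2°] cycloidal, h=5: full span → s += 5 → s = 5.0000
seg 2 [45.2°–287.6°] simple-harmonic, h=-5: full span → s += -5 → s = 0.0000
seg 3 [287.6°–331°] uniform, h=12: θ=315.2° here. β=27.6, B=43.4. 12·27.6/43.4 = 7.6313 → s = 7.6313

7.6313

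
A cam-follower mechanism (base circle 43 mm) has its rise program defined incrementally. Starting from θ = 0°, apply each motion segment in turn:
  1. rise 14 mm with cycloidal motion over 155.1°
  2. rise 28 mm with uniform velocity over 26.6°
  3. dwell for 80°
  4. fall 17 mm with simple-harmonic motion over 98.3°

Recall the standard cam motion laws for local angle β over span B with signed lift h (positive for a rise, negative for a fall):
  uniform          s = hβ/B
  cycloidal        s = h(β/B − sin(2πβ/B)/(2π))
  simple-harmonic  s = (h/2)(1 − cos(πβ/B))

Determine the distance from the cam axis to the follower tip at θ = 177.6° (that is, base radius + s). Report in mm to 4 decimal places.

seg 1 [0°–155.1°] cycloidal, h=14: full span → s += 14 → s = 14.0000
seg 2 [155.1°–181.7°] uniform, h=28: θ=177.6° here. β=22.5, B=26.6. 28·22.5/26.6 = 23.6842 → s = 37.6842
radial distance = base radius + s = 43 + 37.6842 = 80.6842

80.6842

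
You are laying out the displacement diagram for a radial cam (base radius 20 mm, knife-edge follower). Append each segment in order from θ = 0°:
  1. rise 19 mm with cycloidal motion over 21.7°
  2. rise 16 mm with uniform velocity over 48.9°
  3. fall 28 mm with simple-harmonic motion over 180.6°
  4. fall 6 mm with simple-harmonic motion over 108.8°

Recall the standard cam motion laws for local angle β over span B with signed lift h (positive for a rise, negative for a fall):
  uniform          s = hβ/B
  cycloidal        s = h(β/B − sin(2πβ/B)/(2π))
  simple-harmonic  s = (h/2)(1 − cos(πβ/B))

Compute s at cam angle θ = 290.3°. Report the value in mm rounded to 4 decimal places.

seg 1 [0°–21.7°] cycloidal, h=19: full span → s += 19 → s = 19.0000
seg 2 [21.7°–70.6°] uniform, h=16: full span → s += 16 → s = 35.0000
seg 3 [70.6°–251.2°] simple-harmonic, h=-28: full span → s += -28 → s = 7.0000
seg 4 [251.2°–360°] simple-harmonic, h=-6: θ=290.3° here. β=39.1, B=108.8. -6/2·(1 − cos(π·0.3594)) = -1.7173 → s = 5.2827

5.2827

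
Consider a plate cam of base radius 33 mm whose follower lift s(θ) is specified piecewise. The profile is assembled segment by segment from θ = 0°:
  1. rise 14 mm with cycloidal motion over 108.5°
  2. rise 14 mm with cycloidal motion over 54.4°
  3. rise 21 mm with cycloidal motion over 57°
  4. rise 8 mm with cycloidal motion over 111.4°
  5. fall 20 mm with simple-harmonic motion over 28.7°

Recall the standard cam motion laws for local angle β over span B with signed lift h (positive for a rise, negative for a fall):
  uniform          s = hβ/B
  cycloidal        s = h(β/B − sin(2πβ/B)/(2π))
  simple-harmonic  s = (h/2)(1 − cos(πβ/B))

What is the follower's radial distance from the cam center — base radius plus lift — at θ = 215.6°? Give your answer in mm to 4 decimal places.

seg 1 [0°–108.5°] cycloidal, h=14: full span → s += 14 → s = 14.0000
seg 2 [108.5°–162.9°] cycloidal, h=14: full span → s += 14 → s = 28.0000
seg 3 [162.9°–219.9°] cycloidal, h=21: θ=215.6° here. β=52.7, B=57. 21·(0.9246 − sin(2π·0.9246)/(2π)) = 20.9413 → s = 48.9413
radial distance = base radius + s = 33 + 48.9413 = 81.9413

81.9413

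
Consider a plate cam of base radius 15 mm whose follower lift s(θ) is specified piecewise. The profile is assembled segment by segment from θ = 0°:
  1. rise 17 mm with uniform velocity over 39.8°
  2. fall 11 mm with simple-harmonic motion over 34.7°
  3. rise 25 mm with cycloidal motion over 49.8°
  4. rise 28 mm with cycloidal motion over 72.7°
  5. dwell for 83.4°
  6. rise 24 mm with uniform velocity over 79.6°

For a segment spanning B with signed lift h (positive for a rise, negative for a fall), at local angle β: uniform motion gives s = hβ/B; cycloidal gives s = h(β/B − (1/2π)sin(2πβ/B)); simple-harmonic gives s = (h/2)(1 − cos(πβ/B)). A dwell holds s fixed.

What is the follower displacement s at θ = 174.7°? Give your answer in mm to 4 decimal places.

seg 1 [0°–39.8°] uniform, h=17: full span → s += 17 → s = 17.0000
seg 2 [39.8°–74.5°] simple-harmonic, h=-11: full span → s += -11 → s = 6.0000
seg 3 [74.5°–124.3°] cycloidal, h=25: full span → s += 25 → s = 31.0000
seg 4 [124.3°–197°] cycloidal, h=28: θ=174.7° here. β=50.4, B=72.7. 28·(0.6933 − sin(2π·0.6933)/(2π)) = 23.5874 → s = 54.5874

54.5874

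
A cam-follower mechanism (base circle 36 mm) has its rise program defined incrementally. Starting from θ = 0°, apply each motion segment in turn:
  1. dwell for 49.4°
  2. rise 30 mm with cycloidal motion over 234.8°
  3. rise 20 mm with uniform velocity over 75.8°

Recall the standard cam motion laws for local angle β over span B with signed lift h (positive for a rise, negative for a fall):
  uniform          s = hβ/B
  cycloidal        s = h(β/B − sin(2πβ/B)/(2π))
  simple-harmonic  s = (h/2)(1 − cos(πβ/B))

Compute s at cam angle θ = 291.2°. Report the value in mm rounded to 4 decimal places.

seg 1 [0°–49.4°] dwell: s stays 0.0000
seg 2 [49.4°–284.2°] cycloidal, h=30: full span → s += 30 → s = 30.0000
seg 3 [284.2°–360°] uniform, h=20: θ=291.2° here. β=7, B=75.8. 20·7/75.8 = 1.8470 → s = 31.8470

31.8470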